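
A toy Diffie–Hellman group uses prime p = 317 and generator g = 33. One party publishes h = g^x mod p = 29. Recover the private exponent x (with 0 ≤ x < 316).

13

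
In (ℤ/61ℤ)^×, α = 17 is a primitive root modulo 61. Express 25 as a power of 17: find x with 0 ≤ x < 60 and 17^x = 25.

52

Baby-step giant-step with m = ceil(sqrt(60)) = 8.
Baby table (17^j mod 61 for j=0..7):
  0:1  1:17  2:45  3:33  4:12  5:21  6:52  7:30
Giant step factor: 17^(-8) ≡ 25 (mod 61).
Scan 25·25^i mod 61 for i = 0, 1, …:
  i=0: 25   i=1: 15   i=2: 9   i=3: 42
  i=4: 13   i=5: 20   i=6: 12
Match at i=6, j=4: x = 6·8 + 4 = 52.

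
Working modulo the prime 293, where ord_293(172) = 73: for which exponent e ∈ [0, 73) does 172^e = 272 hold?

Baby-step giant-step with m = ceil(sqrt(73)) = 9.
Baby table (172^j mod 293 for j=0..8):
  0:1  1:172  2:284  3:210  4:81  5:161  6:150  7:16
  8:115
Giant step factor: 172^(-9) ≡ 59 (mod 293).
Scan 272·59^i mod 293 for i = 0, 1, …:
  i=0: 272   i=1: 226   i=2: 149   i=3: 1
Match at i=3, j=0: e = 3·9 + 0 = 27.

27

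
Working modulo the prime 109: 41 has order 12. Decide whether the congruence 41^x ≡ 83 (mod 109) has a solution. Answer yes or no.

no

⟨41⟩ has order 12; its elements mod 109 are {1, 8, 33, 41, 45, 46, 63, 64, 68, 76, 101, 108}.
83 is not in this set.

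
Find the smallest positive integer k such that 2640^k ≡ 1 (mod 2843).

The order of 2640 must divide p − 1 = 2842 = 2 · 7^2 · 29.
Divisors: 1, 2, 7, 14, 29, 49, 58, 98, 203, 406, 1421, 2842.
Check each in increasing order: 2640^1 ≡ 2640;  2640^2 ≡ 1407;  2640^7 ≡ 163;  2640^14 ≡ 982;  2640^29 ≡ 2679;  2640^49 ≡ 231;  2640^58 ≡ 1309;  2640^98 ≡ 2187;  2640^203 ≡ 2272;  2640^406 ≡ 1939;  2640^1421 ≡ 1.
Smallest exponent giving 1 is 1421.

1421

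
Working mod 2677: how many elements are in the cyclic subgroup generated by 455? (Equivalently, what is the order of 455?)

The order of 455 must divide p − 1 = 2676 = 2^2 · 3 · 223.
Divisors: 1, 2, 3, 4, 6, 12, 223, 446, 669, 892, 1338, 2676.
Check each in increasing order: 455^1 ≡ 455;  455^2 ≡ 896;  455^3 ≡ 776;  455^4 ≡ 2393;  455^6 ≡ 2528;  455^12 ≡ 785;  455^223 ≡ 1034;  455^446 ≡ 1033;  455^669 ≡ 2676;  455^892 ≡ 1643;  455^1338 ≡ 1.
Smallest exponent giving 1 is 1338.

1338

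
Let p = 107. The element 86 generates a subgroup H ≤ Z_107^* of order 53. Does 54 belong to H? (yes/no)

54 ∈ ⟨86⟩ iff 54^53 ≡ 1 (mod 107), since |⟨86⟩| = 53.
54^53 mod 107 = 106.
Since 106 ≠ 1, 54 does not lie in the subgroup.

no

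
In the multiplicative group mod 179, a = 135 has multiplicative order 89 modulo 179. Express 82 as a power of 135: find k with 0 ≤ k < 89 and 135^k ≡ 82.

72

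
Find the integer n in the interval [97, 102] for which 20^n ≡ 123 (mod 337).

Compute 20^97 mod 337 = 130, then multiply by 20 repeatedly:
  20^97=130  20^98=241  20^99=102  20^100=18  20^101=23
  20^102=123
Found 123 at exponent 102.

102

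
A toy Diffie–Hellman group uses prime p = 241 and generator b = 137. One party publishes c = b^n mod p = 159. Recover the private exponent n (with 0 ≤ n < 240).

188

Baby-step giant-step with m = ceil(sqrt(240)) = 16.
Baby table (137^j mod 241 for j=0..15):
  0:1  1:137  2:212  3:124  4:118  5:19  6:193  7:172
  8:187  9:73  10:120  11:52  12:135  13:179  14:182  15:111
Giant step factor: 137^(-16) ≡ 231 (mod 241).
Scan 159·231^i mod 241 for i = 0, 1, …:
  i=0: 159   i=1: 97   i=2: 235   i=3: 60
  i=4: 123   i=5: 216   i=6: 9   i=7: 151
  i=8: 177   i=9: 158   i=10: 107   i=11: 135
Match at i=11, j=12: n = 11·16 + 12 = 188.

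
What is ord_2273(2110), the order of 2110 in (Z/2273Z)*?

2272

The order of 2110 must divide p − 1 = 2272 = 2^5 · 71.
Divisors: 1, 2, 4, 8, 16, 32, 71, 142, 284, 568, 1136, 2272.
Check each in increasing order: 2110^1 ≡ 2110;  2110^2 ≡ 1566;  2110^4 ≡ 2062;  2110^8 ≡ 1334;  2110^16 ≡ 2070;  2110^32 ≡ 295;  2110^71 ≡ 780;  2110^142 ≡ 1509;  2110^284 ≡ 1808;  2110^568 ≡ 290;  2110^1136 ≡ 2272;  2110^2272 ≡ 1.
Smallest exponent giving 1 is 2272.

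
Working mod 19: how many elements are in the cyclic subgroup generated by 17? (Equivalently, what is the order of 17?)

The order of 17 must divide p − 1 = 18 = 2 · 3^2.
Divisors: 1, 2, 3, 6, 9, 18.
Check each in increasing order: 17^1 ≡ 17;  17^2 ≡ 4;  17^3 ≡ 11;  17^6 ≡ 7;  17^9 ≡ 1.
Smallest exponent giving 1 is 9.

9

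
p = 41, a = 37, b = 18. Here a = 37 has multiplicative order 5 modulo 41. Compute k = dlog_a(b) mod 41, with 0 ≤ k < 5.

Successive powers of 37 modulo 41:
  37^0=1  37^1=37  37^2=16  37^3=18
So 37^3 ≡ 18 (mod 41), giving k = 3.

3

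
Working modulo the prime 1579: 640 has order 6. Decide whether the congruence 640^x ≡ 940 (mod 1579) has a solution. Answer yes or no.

yes

⟨640⟩ has order 6; its elements mod 1579 are {1, 639, 640, 939, 940, 1578}.
940 is in this set.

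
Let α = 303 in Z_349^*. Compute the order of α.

The order of 303 must divide p − 1 = 348 = 2^2 · 3 · 29.
Divisors: 1, 2, 3, 4, 6, 12, 29, 58, 87, 116, 174, 348.
Check each in increasing order: 303^1 ≡ 303;  303^2 ≡ 22;  303^3 ≡ 35;  303^4 ≡ 135;  303^6 ≡ 178;  303^12 ≡ 274;  303^29 ≡ 160;  303^58 ≡ 123;  303^87 ≡ 136;  303^116 ≡ 122;  303^174 ≡ 348;  303^348 ≡ 1.
Smallest exponent giving 1 is 348.

348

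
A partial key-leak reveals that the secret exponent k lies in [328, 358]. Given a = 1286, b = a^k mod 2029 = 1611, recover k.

Compute 1286^328 mod 2029 = 993, then multiply by 1286 repeatedly:
  1286^328=993  1286^329=757  1286^330=1611
Found 1611 at exponent 330.

330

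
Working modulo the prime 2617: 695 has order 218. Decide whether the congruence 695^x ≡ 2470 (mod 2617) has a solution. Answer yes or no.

2470 ∈ ⟨695⟩ iff 2470^218 ≡ 1 (mod 2617), since |⟨695⟩| = 218.
2470^218 mod 2617 = 1.
Since 1 = 1, 2470 lies in the subgroup.

yes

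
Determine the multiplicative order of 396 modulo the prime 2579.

2578

The order of 396 must divide p − 1 = 2578 = 2 · 1289.
Divisors: 1, 2, 1289, 2578.
Check each in increasing order: 396^1 ≡ 396;  396^2 ≡ 2076;  396^1289 ≡ 2578;  396^2578 ≡ 1.
Smallest exponent giving 1 is 2578.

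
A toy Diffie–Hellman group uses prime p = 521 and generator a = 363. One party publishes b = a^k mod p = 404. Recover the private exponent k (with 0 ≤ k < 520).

Baby-step giant-step with m = ceil(sqrt(520)) = 23.
Baby table (363^j mod 521 for j=0..22):
  0:1  1:363  2:477  3:179  4:373  5:460  6:260  7:79
  8:22  9:171  10:74  11:291  12:391  13:221  14:510  15:175
  16:484  17:115  18:65  19:150  20:266  21:173  22:279
Giant step factor: 363^(-23) ≡ 77 (mod 521).
Scan 404·77^i mod 521 for i = 0, 1, …:
  i=0: 404   i=1: 369   i=2: 279
Match at i=2, j=22: k = 2·23 + 22 = 68.

68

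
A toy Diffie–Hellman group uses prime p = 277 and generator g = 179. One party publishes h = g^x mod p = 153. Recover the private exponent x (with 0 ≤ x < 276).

259

Baby-step giant-step with m = ceil(sqrt(276)) = 17.
Baby table (179^j mod 277 for j=0..16):
  0:1  1:179  2:186  3:54  4:248  5:72  6:146  7:96
  8:10  9:128  10:198  11:263  12:264  13:166  14:75  15:129
  16:100
Giant step factor: 179^(-17) ≡ 153 (mod 277).
Scan 153·153^i mod 277 for i = 0, 1, …:
  i=0: 153   i=1: 141   i=2: 244   i=3: 214
  i=4: 56   i=5: 258   i=6: 140   i=7: 91
  i=8: 73   i=9: 89     …   i=14: 275
  i=15: 248
Match at i=15, j=4: x = 15·17 + 4 = 259.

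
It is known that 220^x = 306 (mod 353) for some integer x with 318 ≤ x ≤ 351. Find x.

346

Compute 220^318 mod 353 = 254, then multiply by 220 repeatedly:
  220^318=254  220^319=106  220^320=22  220^321=251  220^322=152
  220^323=258  220^324=280  220^325=178  220^326=330  220^327=235
  220^328=162  220^329=340  220^330=317  220^331=199  220^332=8
  220^333=348  220^334=312  220^335=158  220^336=166  220^337=161
  220^338=120  220^339=278  220^340=91  220^341=252  220^342=19
  220^343=297  220^344=35  220^345=287  220^346=306
Found 306 at exponent 346.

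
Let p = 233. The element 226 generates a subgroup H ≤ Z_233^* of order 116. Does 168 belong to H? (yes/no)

no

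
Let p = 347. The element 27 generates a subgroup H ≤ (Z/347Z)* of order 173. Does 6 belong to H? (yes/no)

no

6 ∈ ⟨27⟩ iff 6^173 ≡ 1 (mod 347), since |⟨27⟩| = 173.
6^173 mod 347 = 346.
Since 346 ≠ 1, 6 does not lie in the subgroup.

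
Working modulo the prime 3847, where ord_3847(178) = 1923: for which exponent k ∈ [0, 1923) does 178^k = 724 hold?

323

Baby-step giant-step with m = ceil(sqrt(1923)) = 44.
Baby table (178^j mod 3847 for j=0..43):
  0:1  1:178  2:908  3:50  4:1206  5:3083  6:2500  7:2595
  8:270  9:1896  10:2799  11:1959  12:2472  13:1458  14:1775  15:496
  16:3654  17:269  18:1718  19:1891  20:1909  21:1266  22:2222  23:3122
  24:1748  25:3384  26:2220  27:2766  28:3779  29:3284  30:3655  31:447
  32:2626  33:1941  34:3115  35:502  36:875  37:1870  38:2018  39:1433
  40:1172  41:878  42:2404  43:895
Giant step factor: 178^(-44) ≡ 2350 (mod 3847).
Scan 724·2350^i mod 3847 for i = 0, 1, …:
  i=0: 724   i=1: 1026   i=2: 2878   i=3: 274
  i=4: 1451   i=5: 1408   i=6: 380   i=7: 496
Match at i=7, j=15: k = 7·44 + 15 = 323.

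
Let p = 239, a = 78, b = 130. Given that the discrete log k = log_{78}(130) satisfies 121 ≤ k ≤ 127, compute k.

121

Compute 78^121 mod 239 = 130, then multiply by 78 repeatedly:
  78^121=130
Found 130 at exponent 121.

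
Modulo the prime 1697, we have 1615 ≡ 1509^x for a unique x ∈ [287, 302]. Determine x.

294

Compute 1509^287 mod 1697 = 114, then multiply by 1509 repeatedly:
  1509^287=114  1509^288=629  1509^289=538  1509^290=676  1509^291=187
  1509^292=481  1509^293=1210  1509^294=1615
Found 1615 at exponent 294.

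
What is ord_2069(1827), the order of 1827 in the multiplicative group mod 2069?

The order of 1827 must divide p − 1 = 2068 = 2^2 · 11 · 47.
Divisors: 1, 2, 4, 11, 22, 44, 47, 94, 188, 517, 1034, 2068.
Check each in increasing order: 1827^1 ≡ 1827;  1827^2 ≡ 632;  1827^4 ≡ 107;  1827^11 ≡ 914;  1827^22 ≡ 1589;  1827^44 ≡ 741;  1827^47 ≡ 40;  1827^94 ≡ 1600;  1827^188 ≡ 647;  1827^517 ≡ 1905;  1827^1034 ≡ 2068;  1827^2068 ≡ 1.
Smallest exponent giving 1 is 2068.

2068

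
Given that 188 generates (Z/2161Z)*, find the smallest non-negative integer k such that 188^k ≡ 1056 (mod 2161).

Baby-step giant-step with m = ceil(sqrt(2160)) = 47.
Baby table (188^j mod 2161 for j=0..46):
  0:1  1:188  2:768  3:1758  4:2032  5:1680  6:334  7:123
  8:1514  9:1541  10:134  11:1421  12:1345  13:23  14:2  15:376
  16:1536  17:1355  18:1903  19:1199  20:668  21:246  22:867  23:921
  24:268  25:681  26:529  27:46  28:4  29:752  30:911  31:549
  32:1645  33:237  34:1336  35:492  36:1734  37:1842  38:536  39:1362
  40:1058  41:92  42:8  43:1504  44:1822  45:1098  46:1129
Giant step factor: 188^(-47) ≡ 1582 (mod 2161).
Scan 1056·1582^i mod 2161 for i = 0, 1, …:
  i=0: 1056   i=1: 139   i=2: 1637   i=3: 856
  i=4: 1406   i=5: 623   i=6: 170   i=7: 976
  i=8: 1078   i=9: 367   i=10: 1446   i=11: 1234
  i=12: 805   i=13: 681
Match at i=13, j=25: k = 13·47 + 25 = 636.

636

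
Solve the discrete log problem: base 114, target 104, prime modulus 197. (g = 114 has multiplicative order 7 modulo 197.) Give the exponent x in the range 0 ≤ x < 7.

3

Successive powers of 114 modulo 197:
  114^0=1  114^1=114  114^2=191  114^3=104
So 114^3 ≡ 104 (mod 197), giving x = 3.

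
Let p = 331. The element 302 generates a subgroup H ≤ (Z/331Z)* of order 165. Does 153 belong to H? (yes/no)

153 ∈ ⟨302⟩ iff 153^165 ≡ 1 (mod 331), since |⟨302⟩| = 165.
153^165 mod 331 = 1.
Since 1 = 1, 153 lies in the subgroup.

yes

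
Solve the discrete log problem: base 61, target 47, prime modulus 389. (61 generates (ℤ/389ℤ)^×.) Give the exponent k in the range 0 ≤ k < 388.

301

Baby-step giant-step with m = ceil(sqrt(388)) = 20.
Baby table (61^j mod 389 for j=0..19):
  0:1  1:61  2:220  3:194  4:164  5:279  6:292  7:307
  8:55  9:243  10:41  11:167  12:73  13:174  14:111  15:158
  16:302  17:139  18:310  19:238
Giant step factor: 61^(-20) ≡ 361 (mod 389).
Scan 47·361^i mod 389 for i = 0, 1, …:
  i=0: 47   i=1: 240   i=2: 282   i=3: 273
  i=4: 136   i=5: 82   i=6: 38   i=7: 103
  i=8: 228   i=9: 229     …   i=14: 234
  i=15: 61
Match at i=15, j=1: k = 15·20 + 1 = 301.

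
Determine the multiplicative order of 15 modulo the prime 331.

110

The order of 15 must divide p − 1 = 330 = 2 · 3 · 5 · 11.
Divisors: 1, 2, 3, 5, 6, 10, 11, 15, 22, 30, 33, 55, 66, 110, 165, 330.
Check each in increasing order: 15^1 ≡ 15;  15^2 ≡ 225;  15^3 ≡ 65;  15^5 ≡ 61;  15^6 ≡ 253;  15^10 ≡ 80;  15^11 ≡ 207;  15^15 ≡ 246;  15^22 ≡ 150;  15^30 ≡ 274;  15^33 ≡ 267;  15^55 ≡ 330;  15^66 ≡ 124;  15^110 ≡ 1.
Smallest exponent giving 1 is 110.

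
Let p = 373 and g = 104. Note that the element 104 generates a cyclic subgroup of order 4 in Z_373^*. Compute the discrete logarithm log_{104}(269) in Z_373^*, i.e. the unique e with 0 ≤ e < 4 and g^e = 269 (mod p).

3

Successive powers of 104 modulo 373:
  104^0=1  104^1=104  104^2=372  104^3=269
So 104^3 ≡ 269 (mod 373), giving e = 3.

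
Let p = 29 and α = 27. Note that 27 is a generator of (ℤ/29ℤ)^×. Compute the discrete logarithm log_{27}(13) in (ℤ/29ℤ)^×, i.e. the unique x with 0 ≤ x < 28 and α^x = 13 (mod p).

Successive powers of 27 modulo 29:
  27^0=1  27^1=27  27^2=4  27^3=21  27^4=16  27^5=26
  27^6=6  27^7=17  27^8=24  27^9=10  27^10=9  27^11=11
  27^12=7  27^13=15  27^14=28  27^15=2  27^16=25  27^17=8
  27^18=13
So 27^18 ≡ 13 (mod 29), giving x = 18.

18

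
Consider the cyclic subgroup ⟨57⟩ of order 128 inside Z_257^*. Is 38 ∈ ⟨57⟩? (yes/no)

no

38 ∈ ⟨57⟩ iff 38^128 ≡ 1 (mod 257), since |⟨57⟩| = 128.
38^128 mod 257 = 256.
Since 256 ≠ 1, 38 does not lie in the subgroup.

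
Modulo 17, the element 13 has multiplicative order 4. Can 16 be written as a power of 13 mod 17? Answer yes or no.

16 ∈ ⟨13⟩ iff 16^4 ≡ 1 (mod 17), since |⟨13⟩| = 4.
16^4 mod 17 = 1.
Since 1 = 1, 16 lies in the subgroup.

yes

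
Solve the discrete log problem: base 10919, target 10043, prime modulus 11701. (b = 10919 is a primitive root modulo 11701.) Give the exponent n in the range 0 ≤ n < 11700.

5018

Baby-step giant-step with m = ceil(sqrt(11700)) = 109.
Baby table (10919^j mod 11701 for j=0..108):
  0:1  1:10919  2:3072  3:8102  4:6178  5:1317  6:11495  7:8979
  8:10723  9:4231  10:2741  11:9522  12:7333  13:10785  14:2551  15:5989
  16:8703  17:4236  18:10532  19:1480  20:1039  21:6572  22:9136  23:4959
  24:6794  25:11047  26:8285  27:3484  28:1845  29:8134  30:4556  31:6013
  32:1636  33:7758  34:6063  35:9340  36:9245  37:1628  38:2313  39:4889
  40:3029  41:6625  42:2793  43:3961  44:3263  45:10853  46:7880  47:4267
  48:9692  49:3104  50:6480  51:10874  52:3159  53:10274  54:4319  55:4131
  56:10735  57:6548  58:4502  59:1437  60:11263  61:3187  62:79  63:8428
  64:8668  65:8204  66:8321  67:10435  68:7128  69:7281  70:4645  71:6621
  72:5921  73:3374  74:5958  75:9543  76:2612  77:5091  78:8879  79:7016
  80:1257  81:11611  82:174  83:4344  84:7983  85:5628  86:10181  87:6839
  88:10960  89:6113  90:5343  91:10732  92:8894  93:6987  94:533  95:4430
  96:10937  97:697  98:4893  99:11602  100:7212  101:98  102:5271  103:8531
  104:10029  105:8693  106:355  107:3214  108:2367
Giant step factor: 10919^(-109) ≡ 11162 (mod 11701).
Scan 10043·11162^i mod 11701 for i = 0, 1, …:
  i=0: 10043   i=1: 4386   i=2: 11249   i=3: 9608
  i=4: 4831   i=5: 5414   i=6: 7104   i=7: 8872
  i=8: 3701   i=9: 6032     …   i=45: 4873
  i=46: 6178
Match at i=46, j=4: n = 46·109 + 4 = 5018.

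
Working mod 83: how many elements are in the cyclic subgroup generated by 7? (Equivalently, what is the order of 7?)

41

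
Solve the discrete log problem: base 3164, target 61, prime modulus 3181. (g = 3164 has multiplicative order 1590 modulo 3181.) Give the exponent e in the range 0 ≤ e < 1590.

Baby-step giant-step with m = ceil(sqrt(1590)) = 40.
Baby table (3164^j mod 3181 for j=0..39):
  0:1  1:3164  2:289  3:1449  4:815  5:2050  6:141  7:784
  8:2577  9:725  10:399  11:2760  12:795  13:2390  14:723  15:433
  16:2182  17:1078  18:760  19:2985  20:151  21:614  22:2286  23:2491
  24:2187  25:993  26:2205  27:687  28:1045  29:1321  30:2991  31:49
  32:2348  33:1437  34:1019  35:1763  36:1839  37:547  38:244  39:2214
Giant step factor: 3164^(-40) ≡ 1245 (mod 3181).
Scan 61·1245^i mod 3181 for i = 0, 1, …:
  i=0: 61   i=1: 2782   i=2: 2662   i=3: 2769
  i=4: 2382   i=5: 898   i=6: 1479   i=7: 2737
  i=8: 714   i=9: 1431     …   i=20: 436
  i=21: 2050
Match at i=21, j=5: e = 21·40 + 5 = 845.

845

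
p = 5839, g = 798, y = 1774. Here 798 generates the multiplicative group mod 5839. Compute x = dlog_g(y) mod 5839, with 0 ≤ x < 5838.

1293

Baby-step giant-step with m = ceil(sqrt(5838)) = 77.
Baby table (798^j mod 5839 for j=0..76):
  0:1  1:798  2:353  3:1422  4:1990  5:5651  6:1790  7:3704
  8:1258  9:5415  10:310  11:2142  12:4328  13:2895  14:3805  15:110
  16:195  17:3796  18:4606  19:2857  20:2676  21:4213  22:4549  23:4083
  24:72  25:4905  26:2060  27:3121  28:3144  29:3981  30:422  31:3933
  32:2991  33:4506  34:4803  35:2410  36:2149  37:4075  38:5366  39:2081
  40:2362  41:4718  42:4648  43:1339  44:5824  45:5547  46:544  47:2026
  48:5184  49:2820  50:2345  51:2830  52:4486  53:521  54:1189  55:2904
  56:5148  57:3287  58:1315  59:4189  60:2914  61:1450  62:978  63:3857
  64:733  65:1034  66:1833  67:2984  68:4759  69:2332  70:4134  71:5736
  72:5391  73:4514  74:5348  75:5234  76:1847
Giant step factor: 798^(-77) ≡ 1878 (mod 5839).
Scan 1774·1878^i mod 5839 for i = 0, 1, …:
  i=0: 1774   i=1: 3342   i=2: 5190   i=3: 1529
  i=4: 4513   i=5: 3025   i=6: 5442   i=7: 1826
  i=8: 1735   i=9: 168     …   i=15: 2115
  i=16: 1450
Match at i=16, j=61: x = 16·77 + 61 = 1293.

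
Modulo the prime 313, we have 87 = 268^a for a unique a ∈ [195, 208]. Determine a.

202

Compute 268^195 mod 313 = 188, then multiply by 268 repeatedly:
  268^195=188  268^196=304  268^197=92  268^198=242  268^199=65
  268^200=205  268^201=165  268^202=87
Found 87 at exponent 202.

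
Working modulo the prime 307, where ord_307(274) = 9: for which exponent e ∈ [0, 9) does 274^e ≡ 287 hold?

Successive powers of 274 modulo 307:
  274^0=1  274^1=274  274^2=168  274^3=289  274^4=287
So 274^4 ≡ 287 (mod 307), giving e = 4.

4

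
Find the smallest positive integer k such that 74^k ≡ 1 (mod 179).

The order of 74 must divide p − 1 = 178 = 2 · 89.
Divisors: 1, 2, 89, 178.
Check each in increasing order: 74^1 ≡ 74;  74^2 ≡ 106;  74^89 ≡ 1.
Smallest exponent giving 1 is 89.

89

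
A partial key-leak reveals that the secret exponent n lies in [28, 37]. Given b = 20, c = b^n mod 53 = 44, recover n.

32

Compute 20^28 mod 53 = 24, then multiply by 20 repeatedly:
  20^28=24  20^29=3  20^30=7  20^31=34  20^32=44
Found 44 at exponent 32.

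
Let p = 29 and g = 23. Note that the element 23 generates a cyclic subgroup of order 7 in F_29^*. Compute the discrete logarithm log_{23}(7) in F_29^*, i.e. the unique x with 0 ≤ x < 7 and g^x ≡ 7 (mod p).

2

Successive powers of 23 modulo 29:
  23^0=1  23^1=23  23^2=7
So 23^2 ≡ 7 (mod 29), giving x = 2.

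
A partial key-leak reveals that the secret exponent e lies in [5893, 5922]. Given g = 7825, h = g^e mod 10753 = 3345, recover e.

5915

Compute 7825^5893 mod 10753 = 1733, then multiply by 7825 repeatedly:
  7825^5893=1733  7825^5894=1192  7825^5895=4549  7825^5896=3495  7825^5897=3496
  7825^5898=568  7825^5899=3611  7825^5900=7944  7825^5901=9460  7825^5902=848
  7825^5903=999  7825^5904=10497  7825^5905=7611  7825^5906=5961  7825^5907=9064
  7825^5908=9765  7825^5909=307  7825^5910=4356  7825^5911=9443  7825^5912=7612
  7825^5913=3033  7825^5914=1354  7825^5915=3345
Found 3345 at exponent 5915.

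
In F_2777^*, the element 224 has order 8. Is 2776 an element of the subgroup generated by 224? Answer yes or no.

yes

2776 ∈ ⟨224⟩ iff 2776^8 ≡ 1 (mod 2777), since |⟨224⟩| = 8.
2776^8 mod 2777 = 1.
Since 1 = 1, 2776 lies in the subgroup.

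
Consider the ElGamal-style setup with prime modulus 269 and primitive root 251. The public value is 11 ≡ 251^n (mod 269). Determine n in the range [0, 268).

50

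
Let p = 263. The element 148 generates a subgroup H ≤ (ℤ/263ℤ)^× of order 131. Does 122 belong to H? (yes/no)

122 ∈ ⟨148⟩ iff 122^131 ≡ 1 (mod 263), since |⟨148⟩| = 131.
122^131 mod 263 = 1.
Since 1 = 1, 122 lies in the subgroup.

yes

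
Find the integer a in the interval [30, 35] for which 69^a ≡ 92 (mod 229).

35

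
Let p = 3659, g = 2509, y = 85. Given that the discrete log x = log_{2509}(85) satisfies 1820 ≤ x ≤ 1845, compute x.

1820

Compute 2509^1820 mod 3659 = 85, then multiply by 2509 repeatedly:
  2509^1820=85
Found 85 at exponent 1820.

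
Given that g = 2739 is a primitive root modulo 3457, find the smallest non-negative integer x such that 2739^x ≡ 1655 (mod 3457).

Baby-step giant-step with m = ceil(sqrt(3456)) = 59.
Baby table (2739^j mod 3457 for j=0..58):
  0:1  1:2739  2:431  3:1672  4:2540  5:1576  6:2328  7:1684
  8:838  9:3291  10:1650  11:1051  12:2465  13:114  14:1116  15:736
  16:473  17:2629  18:3357  19:2660  20:1841  21:2193  22:1818  23:1422
  24:2276  25:993  26:2625  27:2772  28:936  29:2067  30:2404  31:2428
  32:2481  33:2454  34:1098  35:3289  36:3086  37:189  38:2578  39:1948
  40:1421  41:2994  42:562  43:953  44:232  45:2817  46:3196  47:720
  48:1590  49:2647  50:804  51:47  52:824  53:2972  54:2530  55:1842
  56:1475  57:2249  58:3094
Giant step factor: 2739^(-59) ≡ 2905 (mod 3457).
Scan 1655·2905^i mod 3457 for i = 0, 1, …:
  i=0: 1655   i=1: 2545   i=2: 2159   i=3: 897
  i=4: 2664   i=5: 2154   i=6: 200   i=7: 224
  i=8: 804
Match at i=8, j=50: x = 8·59 + 50 = 522.

522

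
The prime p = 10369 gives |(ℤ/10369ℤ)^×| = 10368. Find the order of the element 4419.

The order of 4419 must divide p − 1 = 10368 = 2^7 · 3^4.
Divisors: 1, 2, 3, 4, 6, 8, 9, 12, 16, 18, 24, 27, 32, 36, 48, 54, 64, 72, 81, 96, 108, 128, 144, 162, 192, 216, 288, 324, 384, 432, 576, 648, 864, 1152, 1296, 1728, 2592, 3456, 5184, 10368.
Check each in increasing order: 4419^1 ≡ 4419;  4419^2 ≡ 2734;  4419^3 ≡ 1661;  4419^4 ≡ 9076;  4419^6 ≡ 767;  4419^8 ≡ 2440;  4419^9 ≡ 8969;  4419^12 ≡ 7625;  4419^16 ≡ 1794;  4419^18 ≡ 259;  4419^24 ≡ 1642;  4419^27 ≡ 315;  4419^32 ≡ 4046;  4419^36 ≡ 4867;  4419^48 ≡ 224;  4419^54 ≡ 5904;  4419^64 ≡ 7834;  4419^72 ≡ 4893;  4419^81 ≡ 3709;  4419^96 ≡ 8700;  4419^108 ≡ 7007;  4419^128 ≡ 7814;  4419^144 ≡ 9797;  4419^162 ≡ 7387;  4419^192 ≡ 6669;  4419^216 ≡ 834;  4419^288 ≡ 5745;  4419^324 ≡ 6091;  4419^384 ≡ 2920;  4419^432 ≡ 833;  4419^576 ≡ 498;  4419^648 ≡ 10368;  4419^864 ≡ 9535;  4419^1152 ≡ 9517;  4419^1296 ≡ 1.
Smallest exponent giving 1 is 1296.

1296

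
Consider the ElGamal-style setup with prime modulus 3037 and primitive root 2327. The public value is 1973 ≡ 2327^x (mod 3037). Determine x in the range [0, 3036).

Baby-step giant-step with m = ceil(sqrt(3036)) = 56.
Baby table (2327^j mod 3037 for j=0..55):
  0:1  1:2327  2:2995  3:2487  4:1764  5:1841  6:1837  7:1640
  8:1808  9:971  10:3026  11:1736  12:462  13:3013  14:1855  15:1008
  16:1052  17:182  18:1371  19:1467  20:121  21:2163  22:992  23:264
  24:854  25:1060  26:576  27:1035  28:104  29:2085  30:1706  31:503
  32:1236  33:133  34:2754  35:488  36:2775  37:763  38:1893  39:1361
  40:2493  41:541  42:1589  43:1574  44:76  45:706  46:2882  47:718
  48:436  49:214  50:2947  51:123  52:743  53:908  54:2201  55:1345
Giant step factor: 2327^(-56) ≡ 57 (mod 3037).
Scan 1973·57^i mod 3037 for i = 0, 1, …:
  i=0: 1973   i=1: 92   i=2: 2207   i=3: 1282
  i=4: 186   i=5: 1491   i=6: 2988   i=7: 244
  i=8: 1760   i=9: 99   i=10: 2606   i=11: 2766
  i=12: 2775
Match at i=12, j=36: x = 12·56 + 36 = 708.

708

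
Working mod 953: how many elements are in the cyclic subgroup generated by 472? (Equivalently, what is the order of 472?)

119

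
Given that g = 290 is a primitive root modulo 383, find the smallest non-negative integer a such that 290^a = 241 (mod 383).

Baby-step giant-step with m = ceil(sqrt(382)) = 20.
Baby table (290^j mod 383 for j=0..19):
  0:1  1:290  2:223  3:326  4:322  5:311  6:185  7:30
  8:274  9:179  10:205  11:85  12:138  13:188  14:134  15:177
  16:8  17:22  18:252  19:310
Giant step factor: 290^(-20) ≡ 62 (mod 383).
Scan 241·62^i mod 383 for i = 0, 1, …:
  i=0: 241   i=1: 5   i=2: 310
Match at i=2, j=19: a = 2·20 + 19 = 59.

59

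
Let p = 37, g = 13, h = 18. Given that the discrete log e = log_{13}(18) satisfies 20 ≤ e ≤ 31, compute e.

31

Compute 13^20 mod 37 = 16, then multiply by 13 repeatedly:
  13^20=16  13^21=23  13^22=3  13^23=2  13^24=26
  13^25=5  13^26=28  13^27=31  13^28=33  13^29=22
  13^30=27  13^31=18
Found 18 at exponent 31.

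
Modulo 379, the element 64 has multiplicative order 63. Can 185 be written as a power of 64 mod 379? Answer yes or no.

yes

185 ∈ ⟨64⟩ iff 185^63 ≡ 1 (mod 379), since |⟨64⟩| = 63.
185^63 mod 379 = 1.
Since 1 = 1, 185 lies in the subgroup.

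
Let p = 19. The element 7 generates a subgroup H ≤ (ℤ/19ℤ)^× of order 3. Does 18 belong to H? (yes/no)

no

18 ∈ ⟨7⟩ iff 18^3 ≡ 1 (mod 19), since |⟨7⟩| = 3.
18^3 mod 19 = 18.
Since 18 ≠ 1, 18 does not lie in the subgroup.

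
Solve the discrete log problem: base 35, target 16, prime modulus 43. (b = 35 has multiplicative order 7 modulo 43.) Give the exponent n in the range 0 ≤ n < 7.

Successive powers of 35 modulo 43:
  35^0=1  35^1=35  35^2=21  35^3=4  35^4=11  35^5=41
  35^6=16
So 35^6 ≡ 16 (mod 43), giving n = 6.

6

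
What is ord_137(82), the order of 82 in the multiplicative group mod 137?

The order of 82 must divide p − 1 = 136 = 2^3 · 17.
Divisors: 1, 2, 4, 8, 17, 34, 68, 136.
Check each in increasing order: 82^1 ≡ 82;  82^2 ≡ 11;  82^4 ≡ 121;  82^8 ≡ 119;  82^17 ≡ 127;  82^34 ≡ 100;  82^68 ≡ 136;  82^136 ≡ 1.
Smallest exponent giving 1 is 136.

136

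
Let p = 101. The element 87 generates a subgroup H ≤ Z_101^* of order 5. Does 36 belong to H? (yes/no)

36 ∈ ⟨87⟩ iff 36^5 ≡ 1 (mod 101), since |⟨87⟩| = 5.
36^5 mod 101 = 1.
Since 1 = 1, 36 lies in the subgroup.

yes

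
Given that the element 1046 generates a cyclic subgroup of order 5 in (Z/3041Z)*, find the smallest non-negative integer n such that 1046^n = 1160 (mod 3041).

4

Successive powers of 1046 modulo 3041:
  1046^0=1  1046^1=1046  1046^2=2397  1046^3=1478  1046^4=1160
So 1046^4 ≡ 1160 (mod 3041), giving n = 4.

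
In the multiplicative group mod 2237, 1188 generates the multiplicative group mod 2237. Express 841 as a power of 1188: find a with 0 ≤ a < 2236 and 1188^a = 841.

2180

Baby-step giant-step with m = ceil(sqrt(2236)) = 48.
Baby table (1188^j mod 2237 for j=0..47):
  0:1  1:1188  2:2034  3:432  4:943  5:1784  6:953  7:242
  8:1160  9:88  10:1642  11:32  12:2224  13:215  14:402  15:1095
  16:1163  17:1415  18:1033  19:1328  20:579  21:1093  22:1024  23:1821
  24:169  25:1679  26:1485  27:1424  28:540  29:1738  30:2230  31:632
  32:1421  33:1450  34:110  35:934  36:40  37:543  38:828  39:1621
  40:1928  41:2013  42:91  43:732  44:1660  45:1283  46:807  47:1280
Giant step factor: 1188^(-48) ≡ 228 (mod 2237).
Scan 841·228^i mod 2237 for i = 0, 1, …:
  i=0: 841   i=1: 1603   i=2: 853   i=3: 2102
  i=4: 538   i=5: 1866   i=6: 418   i=7: 1350
  i=8: 1331   i=9: 1473     …   i=44: 915
  i=45: 579
Match at i=45, j=20: a = 45·48 + 20 = 2180.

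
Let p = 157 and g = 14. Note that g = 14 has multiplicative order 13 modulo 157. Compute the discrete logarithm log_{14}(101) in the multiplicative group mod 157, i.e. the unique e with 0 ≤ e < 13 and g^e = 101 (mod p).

12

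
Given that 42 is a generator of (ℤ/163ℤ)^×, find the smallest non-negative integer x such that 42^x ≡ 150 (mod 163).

60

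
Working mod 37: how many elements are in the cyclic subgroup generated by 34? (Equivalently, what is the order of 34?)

The order of 34 must divide p − 1 = 36 = 2^2 · 3^2.
Divisors: 1, 2, 3, 4, 6, 9, 12, 18, 36.
Check each in increasing order: 34^1 ≡ 34;  34^2 ≡ 9;  34^3 ≡ 10;  34^4 ≡ 7;  34^6 ≡ 26;  34^9 ≡ 1.
Smallest exponent giving 1 is 9.

9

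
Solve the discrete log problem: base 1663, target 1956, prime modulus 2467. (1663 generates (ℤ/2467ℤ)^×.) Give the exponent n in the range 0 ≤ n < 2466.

1750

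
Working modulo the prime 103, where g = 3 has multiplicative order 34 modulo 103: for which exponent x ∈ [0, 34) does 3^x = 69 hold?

33

Successive powers of 3 modulo 103:
  3^0=1  3^1=3  3^2=9  3^3=27  3^4=81  3^5=37
  3^6=8  3^7=24  3^8=72  3^9=10  3^10=30  3^11=90
  3^12=64  3^13=89  3^14=61  3^15=80  3^16=34  3^17=102
  3^18=100  3^19=94  3^20=76  3^21=22  3^22=66  3^23=95
  3^24=79  3^25=31  3^26=93  3^27=73  3^28=13  3^29=39
  3^30=14  3^31=42  3^32=23  3^33=69
So 3^33 ≡ 69 (mod 103), giving x = 33.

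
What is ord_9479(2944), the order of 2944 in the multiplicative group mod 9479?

1354

The order of 2944 must divide p − 1 = 9478 = 2 · 7 · 677.
Divisors: 1, 2, 7, 14, 677, 1354, 4739, 9478.
Check each in increasing order: 2944^1 ≡ 2944;  2944^2 ≡ 3330;  2944^7 ≡ 3899;  2944^14 ≡ 7364;  2944^677 ≡ 9478;  2944^1354 ≡ 1.
Smallest exponent giving 1 is 1354.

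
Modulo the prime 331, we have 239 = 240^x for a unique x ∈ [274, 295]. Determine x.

Compute 240^274 mod 331 = 287, then multiply by 240 repeatedly:
  240^274=287  240^275=32  240^276=67  240^277=192  240^278=71
  240^279=159  240^280=95  240^281=292  240^282=239
Found 239 at exponent 282.

282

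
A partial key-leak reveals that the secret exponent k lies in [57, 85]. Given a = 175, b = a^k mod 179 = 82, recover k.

78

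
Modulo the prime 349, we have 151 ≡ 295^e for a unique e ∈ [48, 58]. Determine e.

Compute 295^48 mod 349 = 263, then multiply by 295 repeatedly:
  295^48=263  295^49=107  295^50=155  295^51=6  295^52=25
  295^53=46  295^54=308  295^55=120  295^56=151
Found 151 at exponent 56.

56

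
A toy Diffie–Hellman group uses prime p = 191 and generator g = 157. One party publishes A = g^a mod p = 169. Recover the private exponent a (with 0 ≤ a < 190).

Baby-step giant-step with m = ceil(sqrt(190)) = 14.
Baby table (157^j mod 191 for j=0..13):
  0:1  1:157  2:10  3:42  4:100  5:38  6:45  7:189
  8:68  9:171  10:107  11:182  12:115  13:101
Giant step factor: 157^(-14) ≡ 48 (mod 191).
Scan 169·48^i mod 191 for i = 0, 1, …:
  i=0: 169   i=1: 90   i=2: 118   i=3: 125
  i=4: 79   i=5: 163   i=6: 184   i=7: 46
  i=8: 107
Match at i=8, j=10: a = 8·14 + 10 = 122.

122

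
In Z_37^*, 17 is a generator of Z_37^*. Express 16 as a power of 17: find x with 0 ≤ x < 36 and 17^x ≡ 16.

16

Successive powers of 17 modulo 37:
  17^0=1  17^1=17  17^2=30  17^3=29  17^4=12  17^5=19
  17^6=27  17^7=15  17^8=33  17^9=6  17^10=28  17^11=32
  17^12=26  17^13=35  17^14=3  17^15=14  17^16=16
So 17^16 ≡ 16 (mod 37), giving x = 16.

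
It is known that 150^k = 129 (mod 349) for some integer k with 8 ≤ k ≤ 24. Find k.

13

Compute 150^8 mod 349 = 180, then multiply by 150 repeatedly:
  150^8=180  150^9=127  150^10=204  150^11=237  150^12=301
  150^13=129
Found 129 at exponent 13.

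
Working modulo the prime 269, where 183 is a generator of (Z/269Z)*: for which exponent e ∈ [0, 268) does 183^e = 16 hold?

Baby-step giant-step with m = ceil(sqrt(268)) = 17.
Baby table (183^j mod 269 for j=0..16):
  0:1  1:183  2:133  3:129  4:204  5:210  6:232  7:223
  8:190  9:69  10:253  11:31  12:24  13:88  14:233  15:137
  16:54
Giant step factor: 183^(-17) ≡ 197 (mod 269).
Scan 16·197^i mod 269 for i = 0, 1, …:
  i=0: 16   i=1: 193   i=2: 92   i=3: 101
  i=4: 260   i=5: 110   i=6: 150   i=7: 229
  i=8: 190
Match at i=8, j=8: e = 8·17 + 8 = 144.

144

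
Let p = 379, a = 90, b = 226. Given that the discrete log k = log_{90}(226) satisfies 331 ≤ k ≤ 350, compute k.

Compute 90^331 mod 379 = 236, then multiply by 90 repeatedly:
  90^331=236  90^332=16  90^333=303  90^334=361  90^335=275
  90^336=115  90^337=117  90^338=297  90^339=200  90^340=187
  90^341=154  90^342=216  90^343=111  90^344=136  90^345=112
  90^346=226
Found 226 at exponent 346.

346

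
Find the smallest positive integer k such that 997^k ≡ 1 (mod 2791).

2790

The order of 997 must divide p − 1 = 2790 = 2 · 3^2 · 5 · 31.
Divisors: 1, 2, 3, 5, 6, 9, 10, 15, 18, 30, 31, 45, 62, 90, 93, 155, 186, 279, 310, 465, 558, 930, 1395, 2790.
Check each in increasing order: 997^1 ≡ 997;  997^2 ≡ 413;  997^3 ≡ 1484;  997^5 ≡ 1663;  997^6 ≡ 157;  997^9 ≡ 1335;  997^10 ≡ 2479;  997^15 ≡ 270;  997^18 ≡ 1567;  997^30 ≡ 334;  997^31 ≡ 869;  997^45 ≡ 868;  997^62 ≡ 1591;  997^90 ≡ 2645;  997^93 ≡ 1034;  997^155 ≡ 1195;  997^186 ≡ 203;  997^279 ≡ 577;  997^310 ≡ 1824;  997^465 ≡ 2700;  997^558 ≡ 800;  997^930 ≡ 2699;  997^1395 ≡ 2790;  997^2790 ≡ 1.
Smallest exponent giving 1 is 2790.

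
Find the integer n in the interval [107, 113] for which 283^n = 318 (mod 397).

110

Compute 283^107 mod 397 = 45, then multiply by 283 repeatedly:
  283^107=45  283^108=31  283^109=39  283^110=318
Found 318 at exponent 110.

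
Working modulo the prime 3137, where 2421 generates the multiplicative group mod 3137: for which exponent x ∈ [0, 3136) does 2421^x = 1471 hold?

2406

Baby-step giant-step with m = ceil(sqrt(3136)) = 56.
Baby table (2421^j mod 3137 for j=0..55):
  0:1  1:2421  2:1325  3:1811  4:2042  5:2907  6:1556  7:2676
  8:691  9:890  10:2708  11:2875  12:2509  13:1057  14:2342  15:1423
  16:657  17:138  18:1576  19:904  20:2095  21:2603  22:2767  23:1412
  24:2259  25:1248  26:477  27:401  28:1488  29:1172  30:1564  31:85
  32:1880  33:2830  34:222  35:1035  36:2409  37:506  38:1596  39:2269
  40:362  41:1179  42:2826  43:3086  44:2009  45:1439  46:1749  47:2516
  48:2319  49:2206  50:1552  51:2403  52:1665  53:3057  54:814  55:658
Giant step factor: 2421^(-56) ≡ 2502 (mod 3137).
Scan 1471·2502^i mod 3137 for i = 0, 1, …:
  i=0: 1471   i=1: 741   i=2: 15   i=3: 3023
  i=4: 239   i=5: 1948   i=6: 2135   i=7: 2596
  i=8: 1602   i=9: 2255     …   i=41: 58
  i=42: 814
Match at i=42, j=54: x = 42·56 + 54 = 2406.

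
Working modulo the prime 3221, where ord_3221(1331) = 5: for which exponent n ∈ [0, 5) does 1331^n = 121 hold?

4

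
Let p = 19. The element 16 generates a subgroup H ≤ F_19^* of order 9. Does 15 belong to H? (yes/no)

15 ∈ ⟨16⟩ iff 15^9 ≡ 1 (mod 19), since |⟨16⟩| = 9.
15^9 mod 19 = 18.
Since 18 ≠ 1, 15 does not lie in the subgroup.

no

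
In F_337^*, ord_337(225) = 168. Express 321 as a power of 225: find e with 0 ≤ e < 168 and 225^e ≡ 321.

Baby-step giant-step with m = ceil(sqrt(168)) = 13.
Baby table (225^j mod 337 for j=0..12):
  0:1  1:225  2:75  3:25  4:233  5:190  6:288  7:96
  8:32  9:123  10:41  11:126  12:42
Giant step factor: 225^(-13) ≡ 313 (mod 337).
Scan 321·313^i mod 337 for i = 0, 1, …:
  i=0: 321   i=1: 47   i=2: 220   i=3: 112
  i=4: 8   i=5: 145   i=6: 227   i=7: 281
  i=8: 333   i=9: 96
Match at i=9, j=7: e = 9·13 + 7 = 124.

124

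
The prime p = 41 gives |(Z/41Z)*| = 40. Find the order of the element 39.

20

The order of 39 must divide p − 1 = 40 = 2^3 · 5.
Divisors: 1, 2, 4, 5, 8, 10, 20, 40.
Check each in increasing order: 39^1 ≡ 39;  39^2 ≡ 4;  39^4 ≡ 16;  39^5 ≡ 9;  39^8 ≡ 10;  39^10 ≡ 40;  39^20 ≡ 1.
Smallest exponent giving 1 is 20.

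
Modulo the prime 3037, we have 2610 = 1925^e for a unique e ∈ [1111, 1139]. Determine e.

1123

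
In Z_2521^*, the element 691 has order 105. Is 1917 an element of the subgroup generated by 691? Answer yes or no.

1917 ∈ ⟨691⟩ iff 1917^105 ≡ 1 (mod 2521), since |⟨691⟩| = 105.
1917^105 mod 2521 = 2450.
Since 2450 ≠ 1, 1917 does not lie in the subgroup.

no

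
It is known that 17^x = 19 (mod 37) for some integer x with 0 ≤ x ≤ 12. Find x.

Compute 17^0 mod 37 = 1, then multiply by 17 repeatedly:
  17^0=1  17^1=17  17^2=30  17^3=29  17^4=12
  17^5=19
Found 19 at exponent 5.

5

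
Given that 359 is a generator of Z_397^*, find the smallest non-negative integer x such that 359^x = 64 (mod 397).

Baby-step giant-step with m = ceil(sqrt(396)) = 20.
Baby table (359^j mod 397 for j=0..19):
  0:1  1:359  2:253  3:311  4:92  5:77  6:250  7:28
  8:127  9:335  10:371  11:194  12:171  13:251  14:387  15:380
  16:249  17:66  18:271  19:24
Giant step factor: 359^(-20) ≡ 37 (mod 397).
Scan 64·37^i mod 397 for i = 0, 1, …:
  i=0: 64   i=1: 383   i=2: 276   i=3: 287
  i=4: 297   i=5: 270   i=6: 65   i=7: 23
  i=8: 57   i=9: 124     …   i=14: 275
  i=15: 250
Match at i=15, j=6: x = 15·20 + 6 = 306.

306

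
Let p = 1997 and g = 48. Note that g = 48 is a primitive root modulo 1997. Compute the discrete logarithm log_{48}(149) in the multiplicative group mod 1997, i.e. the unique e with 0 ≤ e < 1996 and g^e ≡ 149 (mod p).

1035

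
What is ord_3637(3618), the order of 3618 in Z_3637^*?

The order of 3618 must divide p − 1 = 3636 = 2^2 · 3^2 · 101.
Divisors: 1, 2, 3, 4, 6, 9, 12, 18, 36, 101, 202, 303, 404, 606, 909, 1212, 1818, 3636.
Check each in increasing order: 3618^1 ≡ 3618;  3618^2 ≡ 361;  3618^3 ≡ 415;  3618^4 ≡ 3026;  3618^6 ≡ 1286;  3618^9 ≡ 2688;  3618^12 ≡ 2598;  3618^18 ≡ 2262;  3618^36 ≡ 3022;  3618^101 ≡ 2196;  3618^202 ≡ 3391;  3618^303 ≡ 1697;  3618^404 ≡ 2324;  3618^606 ≡ 2942;  3618^909 ≡ 2610;  3618^1212 ≡ 2941;  3618^1818 ≡ 3636;  3618^3636 ≡ 1.
Smallest exponent giving 1 is 3636.

3636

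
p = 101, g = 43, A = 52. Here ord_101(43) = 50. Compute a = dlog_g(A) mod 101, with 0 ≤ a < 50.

Successive powers of 43 modulo 101:
  43^0=1  43^1=43  43^2=31  43^3=20  43^4=52
So 43^4 ≡ 52 (mod 101), giving a = 4.

4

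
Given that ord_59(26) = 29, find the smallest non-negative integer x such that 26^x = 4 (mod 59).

Successive powers of 26 modulo 59:
  26^0=1  26^1=26  26^2=27  26^3=53  26^4=21  26^5=15
  26^6=36  26^7=51  26^8=28  26^9=20  26^10=48  26^11=9
  26^12=57  26^13=7  26^14=5  26^15=12  26^16=17  26^17=29
  26^18=46  26^19=16  26^20=3  26^21=19  26^22=22  26^23=41
  26^24=4
So 26^24 ≡ 4 (mod 59), giving x = 24.

24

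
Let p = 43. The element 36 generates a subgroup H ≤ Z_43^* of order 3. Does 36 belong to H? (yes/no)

yes

⟨36⟩ has order 3; its elements mod 43 are {1, 6, 36}.
36 is in this set.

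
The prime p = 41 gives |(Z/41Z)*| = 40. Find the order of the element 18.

The order of 18 must divide p − 1 = 40 = 2^3 · 5.
Divisors: 1, 2, 4, 5, 8, 10, 20, 40.
Check each in increasing order: 18^1 ≡ 18;  18^2 ≡ 37;  18^4 ≡ 16;  18^5 ≡ 1.
Smallest exponent giving 1 is 5.

5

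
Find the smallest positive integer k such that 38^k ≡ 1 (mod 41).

The order of 38 must divide p − 1 = 40 = 2^3 · 5.
Divisors: 1, 2, 4, 5, 8, 10, 20, 40.
Check each in increasing order: 38^1 ≡ 38;  38^2 ≡ 9;  38^4 ≡ 40;  38^5 ≡ 3;  38^8 ≡ 1.
Smallest exponent giving 1 is 8.

8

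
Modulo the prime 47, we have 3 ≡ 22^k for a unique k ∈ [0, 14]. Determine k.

10

Compute 22^0 mod 47 = 1, then multiply by 22 repeatedly:
  22^0=1  22^1=22  22^2=14  22^3=26  22^4=8
  22^5=35  22^6=18  22^7=20  22^8=17  22^9=45
  22^10=3
Found 3 at exponent 10.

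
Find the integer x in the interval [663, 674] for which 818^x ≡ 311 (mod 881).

Compute 818^663 mod 881 = 30, then multiply by 818 repeatedly:
  818^663=30  818^664=753  818^665=135  818^666=305  818^667=167
  818^668=51  818^669=311
Found 311 at exponent 669.

669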